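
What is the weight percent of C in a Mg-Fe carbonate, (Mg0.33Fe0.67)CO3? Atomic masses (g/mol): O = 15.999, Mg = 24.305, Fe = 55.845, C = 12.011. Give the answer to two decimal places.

11.39 weight percent

Formula mass = 0.33×24.305 + 0.67×55.845 + 1×12.011 + 3×15.999 = 105.445 g/mol, of which 12.011 g is C.
So C makes up 12.011/105.445 = 0.1139 of the mass, i.e. 11.39%.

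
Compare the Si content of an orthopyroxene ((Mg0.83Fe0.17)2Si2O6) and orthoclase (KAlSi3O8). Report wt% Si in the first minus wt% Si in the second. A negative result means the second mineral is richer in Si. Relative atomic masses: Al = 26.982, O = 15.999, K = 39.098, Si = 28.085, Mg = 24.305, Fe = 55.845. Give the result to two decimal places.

-3.71 percentage points

M((Mg0.83Fe0.17)2Si2O6) = 211.498 g/mol, so wt% Si = 56.170/211.498 × 100 = 26.56%.
M(KAlSi3O8) = 278.327 g/mol, so wt% Si = 84.255/278.327 × 100 = 30.27%.
26.56 − 30.27 = -3.71 pp.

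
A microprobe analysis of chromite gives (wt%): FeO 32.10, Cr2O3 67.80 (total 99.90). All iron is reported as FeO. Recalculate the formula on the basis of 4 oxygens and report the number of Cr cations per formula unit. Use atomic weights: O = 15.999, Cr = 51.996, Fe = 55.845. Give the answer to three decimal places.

1.999 Cr apfu

FeO: 32.10/71.844 = 0.44680 mol → 0.44680 mol Fe, 0.44680 mol O.
Cr2O3: 67.80/151.989 = 0.44608 mol → 0.89216 mol Cr, 1.33824 mol O.
Total oxygen = 1.78504 mol. Normalization factor = 4/1.78504 = 2.24085.
Cr per 4 O = 0.89216 × 2.24085 = 1.999.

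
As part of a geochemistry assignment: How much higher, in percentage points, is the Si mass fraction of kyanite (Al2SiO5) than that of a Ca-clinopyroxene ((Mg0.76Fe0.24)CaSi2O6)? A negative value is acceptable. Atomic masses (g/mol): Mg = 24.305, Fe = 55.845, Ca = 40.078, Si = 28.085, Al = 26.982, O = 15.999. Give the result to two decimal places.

Si in Al2SiO5: molar mass 162.044 g/mol; 1×28.085 = 28.085 g → 17.33 wt%.
Si in (Mg0.76Fe0.24)CaSi2O6: molar mass 224.117 g/mol; 2×28.085 = 56.170 g → 25.06 wt%.
Difference = 17.33 − 25.06 = -7.73 percentage points.

-7.73 percentage points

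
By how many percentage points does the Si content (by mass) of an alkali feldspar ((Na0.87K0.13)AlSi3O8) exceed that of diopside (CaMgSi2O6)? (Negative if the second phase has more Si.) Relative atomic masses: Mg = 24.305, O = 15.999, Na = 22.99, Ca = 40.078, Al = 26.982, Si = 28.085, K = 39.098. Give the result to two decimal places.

M((Na0.87K0.13)AlSi3O8) = 264.313 g/mol, so wt% Si = 84.255/264.313 × 100 = 31.88%.
M(CaMgSi2O6) = 216.547 g/mol, so wt% Si = 56.170/216.547 × 100 = 25.94%.
31.88 − 25.94 = 5.94 pp.

5.94 percentage points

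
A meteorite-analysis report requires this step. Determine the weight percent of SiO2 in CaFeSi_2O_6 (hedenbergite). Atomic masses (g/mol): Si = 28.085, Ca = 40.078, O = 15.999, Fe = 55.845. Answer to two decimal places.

Molar mass of CaFeSi_2O_6 = 1·40.078 + 1·55.845 + 2·28.085 + 6·15.999 = 248.087 g/mol.
Each formula unit contains 2 Si, equivalent to 2/1 = 2.0000 mol SiO2.
M(SiO2) = 1×28.085 + 2×15.999 = 60.083 g/mol.
Mass of SiO2 per formula unit = 2.0000 × 60.083 = 120.166 g.
SiO2 wt% = 120.166 / 248.087 × 100 = 48.44%.

48.44 wt%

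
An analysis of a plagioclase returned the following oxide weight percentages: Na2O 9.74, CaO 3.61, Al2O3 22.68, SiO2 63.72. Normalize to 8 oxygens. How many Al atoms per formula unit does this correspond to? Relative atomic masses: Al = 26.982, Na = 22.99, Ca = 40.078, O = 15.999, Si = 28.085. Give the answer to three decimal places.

1.182 Al apfu

Na2O (M=61.979): mol = 0.15715; Na = 0.31430, O = 0.15715.
CaO (M=56.077): mol = 0.06438; Ca = 0.06438, O = 0.06438.
Al2O3 (M=101.961): mol = 0.22244; Al = 0.44488, O = 0.66732.
SiO2 (M=60.083): mol = 1.06053; Si = 1.06053, O = 2.12106.
ΣO = 3.00991; factor = 8/ΣO = 2.65789.
Al apfu = 0.44488 × 2.65789 = 1.182.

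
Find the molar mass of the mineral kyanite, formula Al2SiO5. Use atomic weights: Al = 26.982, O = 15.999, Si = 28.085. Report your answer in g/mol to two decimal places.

Al: 2 × 26.982 = 53.9640
Si: 1 × 28.085 = 28.0850
O: 5 × 15.999 = 79.9950
Summing the contributions gives the formula mass.

162.04 g/mol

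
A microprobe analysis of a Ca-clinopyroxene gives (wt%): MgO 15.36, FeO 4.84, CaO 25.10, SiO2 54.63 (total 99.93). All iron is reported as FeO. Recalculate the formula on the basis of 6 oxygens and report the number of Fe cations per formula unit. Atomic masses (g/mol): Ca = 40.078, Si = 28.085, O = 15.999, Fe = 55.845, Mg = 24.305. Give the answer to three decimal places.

MgO: 15.36/40.304 = 0.38110 mol → 0.38110 mol Mg, 0.38110 mol O.
FeO: 4.84/71.844 = 0.06737 mol → 0.06737 mol Fe, 0.06737 mol O.
CaO: 25.10/56.077 = 0.44760 mol → 0.44760 mol Ca, 0.44760 mol O.
SiO2: 54.63/60.083 = 0.90924 mol → 0.90924 mol Si, 1.81848 mol O.
Total oxygen = 2.71455 mol. Normalization factor = 6/2.71455 = 2.21031.
Fe per 6 O = 0.06737 × 2.21031 = 0.149.

0.149 Fe apfu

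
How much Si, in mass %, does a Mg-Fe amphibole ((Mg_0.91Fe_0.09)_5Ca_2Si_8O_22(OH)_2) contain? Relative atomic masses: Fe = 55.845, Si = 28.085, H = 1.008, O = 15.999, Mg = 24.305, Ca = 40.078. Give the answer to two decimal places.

M((Mg_0.91Fe_0.09)_5Ca_2Si_8O_22(OH)_2) = 826.546 g/mol.
Si contributes 8 × 28.085 = 224.680 g per mole.
224.680/826.546 = 0.2718 → 27.18%.

27.18 mass %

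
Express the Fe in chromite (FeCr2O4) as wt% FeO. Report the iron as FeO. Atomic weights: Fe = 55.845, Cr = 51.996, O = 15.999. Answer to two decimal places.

M(FeCr2O4) = 223.833 g/mol; M(FeO) = 71.844 g/mol.
Moles FeO per formula unit = 1 Fe ÷ 1 = 1.0000.
FeO fraction = (1.0000 × 71.844) / 223.833 = 71.844/223.833 = 0.3210.

32.10 wt%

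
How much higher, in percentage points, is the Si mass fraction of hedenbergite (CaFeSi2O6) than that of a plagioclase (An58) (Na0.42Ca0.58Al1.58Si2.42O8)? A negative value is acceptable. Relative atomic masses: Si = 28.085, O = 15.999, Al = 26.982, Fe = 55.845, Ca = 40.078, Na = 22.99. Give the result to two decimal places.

-2.39 percentage points

First mineral: 56.170 g Si in 248.087 g formula = 22.64 wt% Si.
Second mineral: 67.966 g Si in 271.490 g formula = 25.03 wt% Si.
22.64% − 25.03% gives a difference of -2.39 percentage points.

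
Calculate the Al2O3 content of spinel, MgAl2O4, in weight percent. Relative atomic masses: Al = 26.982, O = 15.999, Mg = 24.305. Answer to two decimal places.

71.67 wt%

M(MgAl2O4) = 142.265 g/mol; M(Al2O3) = 101.961 g/mol.
Moles Al2O3 per formula unit = 2 Al ÷ 2 = 1.0000.
Al2O3 fraction = (1.0000 × 101.961) / 142.265 = 101.961/142.265 = 0.7167.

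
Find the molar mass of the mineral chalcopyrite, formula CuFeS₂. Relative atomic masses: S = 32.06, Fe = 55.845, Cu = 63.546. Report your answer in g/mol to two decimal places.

183.51 g/mol

The formula mass is the sum 1*63.546 + 1*55.845 + 2*32.06.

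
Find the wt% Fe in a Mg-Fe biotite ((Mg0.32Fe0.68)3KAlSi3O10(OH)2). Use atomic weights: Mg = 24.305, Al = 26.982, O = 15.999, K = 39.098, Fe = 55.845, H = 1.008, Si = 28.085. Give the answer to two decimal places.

23.66 wt%

M((Mg0.32Fe0.68)3KAlSi3O10(OH)2) = 481.596 g/mol.
Fe contributes 2.04 × 55.845 = 113.924 g per mole.
113.924/481.596 = 0.2366 → 23.66%.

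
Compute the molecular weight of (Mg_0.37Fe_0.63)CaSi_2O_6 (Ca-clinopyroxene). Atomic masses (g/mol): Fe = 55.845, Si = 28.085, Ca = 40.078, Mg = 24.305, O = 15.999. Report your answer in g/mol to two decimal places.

The formula mass is the sum 0.37·24.305 + 0.63·55.845 + 1·40.078 + 2·28.085 + 6·15.999.

236.42 g/mol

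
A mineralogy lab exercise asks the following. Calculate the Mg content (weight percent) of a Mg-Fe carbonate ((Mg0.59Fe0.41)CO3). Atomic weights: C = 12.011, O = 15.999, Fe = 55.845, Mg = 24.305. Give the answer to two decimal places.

14.75 weight percent

Molar mass of (Mg0.59Fe0.41)CO3: 0.59·24.305 + 0.41·55.845 + 1·12.011 + 3·15.999 = 97.244 g/mol.
Mass of Mg per formula unit: 0.59 × 24.305 = 14.340 g.
Weight fraction Mg = 14.340 / 97.244 = 0.1475.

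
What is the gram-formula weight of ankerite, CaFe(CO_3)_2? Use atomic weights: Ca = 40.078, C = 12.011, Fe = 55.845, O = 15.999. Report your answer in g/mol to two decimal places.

215.94 g/mol

Ca: 1 × 40.078 = 40.0780
Fe: 1 × 55.845 = 55.8450
C: 2 × 12.011 = 24.0220
O: 6 × 15.999 = 95.9940
Summing the contributions gives the formula mass.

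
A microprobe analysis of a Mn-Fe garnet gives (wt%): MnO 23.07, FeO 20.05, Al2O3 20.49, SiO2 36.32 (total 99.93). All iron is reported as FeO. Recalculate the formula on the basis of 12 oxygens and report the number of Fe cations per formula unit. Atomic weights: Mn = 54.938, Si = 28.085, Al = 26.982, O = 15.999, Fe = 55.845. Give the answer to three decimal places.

23.07 wt% MnO ÷ 70.937 g/mol = 0.32522 mol, giving 0.32522 Mn and 0.32522 O.
20.05 wt% FeO ÷ 71.844 g/mol = 0.27908 mol, giving 0.27908 Fe and 0.27908 O.
20.49 wt% Al2O3 ÷ 101.961 g/mol = 0.20096 mol, giving 0.40192 Al and 0.60288 O.
36.32 wt% SiO2 ÷ 60.083 g/mol = 0.60450 mol, giving 0.60450 Si and 1.20900 O.
Oxygen sums to 2.41618; scaling by 12/2.41618 = 4.96652 puts the formula on 12 O.
Fe: 0.27908 × 4.96652 = 1.386 atoms per formula unit.

1.386 Fe apfu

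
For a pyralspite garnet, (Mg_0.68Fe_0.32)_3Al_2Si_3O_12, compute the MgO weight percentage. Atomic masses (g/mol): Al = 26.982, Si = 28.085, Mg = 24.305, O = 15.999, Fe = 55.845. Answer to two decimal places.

18.97 wt%

Formula mass = 433.400 g/mol.
2.04 Mg → 2.0400 mol MgO per formula unit; M(MgO) = 40.304, so MgO mass = 82.220 g.
82.220/433.400 × 100 = 18.97 wt%.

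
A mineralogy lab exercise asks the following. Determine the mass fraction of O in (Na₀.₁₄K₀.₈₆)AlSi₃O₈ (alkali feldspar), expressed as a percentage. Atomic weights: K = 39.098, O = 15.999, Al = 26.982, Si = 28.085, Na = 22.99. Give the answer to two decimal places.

46.36 mass %

Formula mass = 0.14*22.99 + 0.86*39.098 + 1*26.982 + 3*28.085 + 8*15.999 = 276.072 g/mol, of which 127.992 g is O.
So O makes up 127.992/276.072 = 0.4636 of the mass, i.e. 46.36%.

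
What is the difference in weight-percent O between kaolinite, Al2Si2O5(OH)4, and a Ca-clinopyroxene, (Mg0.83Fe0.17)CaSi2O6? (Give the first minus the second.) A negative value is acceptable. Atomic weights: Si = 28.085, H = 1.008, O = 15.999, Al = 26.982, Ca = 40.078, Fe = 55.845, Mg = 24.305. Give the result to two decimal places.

12.52 percentage points

First mineral: 143.991 g O in 258.157 g formula = 55.78 wt% O.
Second mineral: 95.994 g O in 221.909 g formula = 43.26 wt% O.
55.78% − 43.26% gives a difference of 12.52 percentage points.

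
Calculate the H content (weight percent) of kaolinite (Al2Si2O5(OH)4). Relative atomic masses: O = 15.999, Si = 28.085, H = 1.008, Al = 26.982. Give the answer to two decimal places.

M(Al2Si2O5(OH)4) = 258.157 g/mol.
H contributes 4 × 1.008 = 4.032 g per mole.
4.032/258.157 = 0.0156 → 1.56%.

1.56 weight percent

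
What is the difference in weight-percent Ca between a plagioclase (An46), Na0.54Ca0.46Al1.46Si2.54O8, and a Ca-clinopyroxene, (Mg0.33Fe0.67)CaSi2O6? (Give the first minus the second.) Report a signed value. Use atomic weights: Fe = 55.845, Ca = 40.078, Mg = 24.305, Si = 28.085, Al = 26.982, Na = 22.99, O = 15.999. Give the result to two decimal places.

-10.02 percentage points

Ca in Na0.54Ca0.46Al1.46Si2.54O8: molar mass 269.572 g/mol; 0.46×40.078 = 18.436 g → 6.84 wt%.
Ca in (Mg0.33Fe0.67)CaSi2O6: molar mass 237.679 g/mol; 1×40.078 = 40.078 g → 16.86 wt%.
Difference = 6.84 − 16.86 = -10.02 percentage points.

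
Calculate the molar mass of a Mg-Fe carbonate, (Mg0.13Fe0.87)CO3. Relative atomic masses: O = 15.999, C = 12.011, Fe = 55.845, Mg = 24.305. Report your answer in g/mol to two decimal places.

The formula mass is the sum 0.13×24.305 + 0.87×55.845 + 1×12.011 + 3×15.999.

111.75 g/mol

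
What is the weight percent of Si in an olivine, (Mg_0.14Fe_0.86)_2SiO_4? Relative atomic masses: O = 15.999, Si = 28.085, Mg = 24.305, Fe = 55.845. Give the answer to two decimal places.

M((Mg_0.14Fe_0.86)_2SiO_4) = 194.940 g/mol.
Si contributes 1 × 28.085 = 28.085 g per mole.
28.085/194.940 = 0.1441 → 14.41%.

14.41 wt%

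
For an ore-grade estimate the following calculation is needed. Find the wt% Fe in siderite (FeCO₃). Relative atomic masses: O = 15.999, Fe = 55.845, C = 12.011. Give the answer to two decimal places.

Molar mass of FeCO₃: 1·55.845 + 1·12.011 + 3·15.999 = 115.853 g/mol.
Mass of Fe per formula unit: 1 × 55.845 = 55.845 g.
Weight fraction Fe = 55.845 / 115.853 = 0.4820.

48.20 weight percent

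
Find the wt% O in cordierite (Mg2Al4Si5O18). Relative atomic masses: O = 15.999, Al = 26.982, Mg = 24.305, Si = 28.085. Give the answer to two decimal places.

49.23 weight percent

Molar mass of Mg2Al4Si5O18: 2×24.305 + 4×26.982 + 5×28.085 + 18×15.999 = 584.945 g/mol.
Mass of O per formula unit: 18 × 15.999 = 287.982 g.
Weight fraction O = 287.982 / 584.945 = 0.4923.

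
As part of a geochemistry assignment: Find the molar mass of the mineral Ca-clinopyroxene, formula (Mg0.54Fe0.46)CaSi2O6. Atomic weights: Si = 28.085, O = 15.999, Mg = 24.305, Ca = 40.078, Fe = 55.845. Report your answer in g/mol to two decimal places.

M = 0.54×24.305 + 0.46×55.845 + 1×40.078 + 2×28.085 + 6×15.999

231.06 g/mol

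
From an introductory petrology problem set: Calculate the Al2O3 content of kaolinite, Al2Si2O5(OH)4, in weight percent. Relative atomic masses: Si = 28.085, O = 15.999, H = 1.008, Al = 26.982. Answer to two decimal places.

Formula mass = 258.157 g/mol.
2 Al → 1.0000 mol Al2O3 per formula unit; M(Al2O3) = 101.961, so Al2O3 mass = 101.961 g.
101.961/258.157 × 100 = 39.50 wt%.

39.50 wt%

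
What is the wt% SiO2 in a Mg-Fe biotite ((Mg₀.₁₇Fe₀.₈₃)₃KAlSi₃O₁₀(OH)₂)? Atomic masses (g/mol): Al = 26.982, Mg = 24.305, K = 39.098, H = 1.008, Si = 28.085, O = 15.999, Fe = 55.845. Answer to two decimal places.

Formula mass = 495.789 g/mol.
3 Si → 3.0000 mol SiO2 per formula unit; M(SiO2) = 60.083, so SiO2 mass = 180.249 g.
180.249/495.789 × 100 = 36.36 wt%.

36.36 wt%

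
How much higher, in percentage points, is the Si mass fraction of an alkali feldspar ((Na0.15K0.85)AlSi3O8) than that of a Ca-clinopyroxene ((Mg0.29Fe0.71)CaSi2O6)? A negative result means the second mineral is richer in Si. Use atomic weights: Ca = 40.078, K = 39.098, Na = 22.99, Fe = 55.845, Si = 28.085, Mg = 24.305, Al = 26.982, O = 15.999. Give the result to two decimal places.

7.03 percentage points

Si in (Na0.15K0.85)AlSi3O8: molar mass 275.911 g/mol; 3×28.085 = 84.255 g → 30.54 wt%.
Si in (Mg0.29Fe0.71)CaSi2O6: molar mass 238.940 g/mol; 2×28.085 = 56.170 g → 23.51 wt%.
Difference = 30.54 − 23.51 = 7.03 percentage points.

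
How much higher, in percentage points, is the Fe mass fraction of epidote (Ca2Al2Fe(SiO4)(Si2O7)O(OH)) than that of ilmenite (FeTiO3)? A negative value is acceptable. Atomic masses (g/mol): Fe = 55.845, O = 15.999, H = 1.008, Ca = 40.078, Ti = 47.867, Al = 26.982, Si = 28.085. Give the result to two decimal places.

First mineral: 55.845 g Fe in 483.215 g formula = 11.56 wt% Fe.
Second mineral: 55.845 g Fe in 151.709 g formula = 36.81 wt% Fe.
11.56% − 36.81% gives a difference of -25.25 percentage points.

-25.25 percentage points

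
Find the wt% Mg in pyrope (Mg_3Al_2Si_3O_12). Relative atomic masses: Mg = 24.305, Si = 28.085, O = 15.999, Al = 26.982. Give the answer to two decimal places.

18.09 weight percent

Formula mass = 3·24.305 + 2·26.982 + 3·28.085 + 12·15.999 = 403.122 g/mol, of which 72.915 g is Mg.
So Mg makes up 72.915/403.122 = 0.1809 of the mass, i.e. 18.09%.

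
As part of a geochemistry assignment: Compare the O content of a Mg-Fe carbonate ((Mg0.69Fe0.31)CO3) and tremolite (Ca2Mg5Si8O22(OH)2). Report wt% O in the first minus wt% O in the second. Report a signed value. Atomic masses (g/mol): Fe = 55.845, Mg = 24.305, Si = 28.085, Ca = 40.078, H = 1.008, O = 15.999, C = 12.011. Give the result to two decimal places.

3.74 percentage points

O in (Mg0.69Fe0.31)CO3: molar mass 94.090 g/mol; 3×15.999 = 47.997 g → 51.01 wt%.
O in Ca2Mg5Si8O22(OH)2: molar mass 812.353 g/mol; 24×15.999 = 383.976 g → 47.27 wt%.
Difference = 51.01 − 47.27 = 3.74 percentage points.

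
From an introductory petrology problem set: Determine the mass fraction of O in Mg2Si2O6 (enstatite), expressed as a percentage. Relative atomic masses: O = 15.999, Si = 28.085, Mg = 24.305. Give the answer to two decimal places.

47.81 mass %

Formula mass = 2·24.305 + 2·28.085 + 6·15.999 = 200.774 g/mol, of which 95.994 g is O.
So O makes up 95.994/200.774 = 0.4781 of the mass, i.e. 47.81%.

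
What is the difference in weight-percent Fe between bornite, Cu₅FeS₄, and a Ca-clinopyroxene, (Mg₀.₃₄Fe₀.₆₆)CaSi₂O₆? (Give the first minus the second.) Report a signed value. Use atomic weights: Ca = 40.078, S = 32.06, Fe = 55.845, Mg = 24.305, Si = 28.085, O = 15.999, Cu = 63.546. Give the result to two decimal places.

-4.40 percentage points

M(Cu₅FeS₄) = 501.815 g/mol, so wt% Fe = 55.845/501.815 × 100 = 11.13%.
M((Mg₀.₃₄Fe₀.₆₆)CaSi₂O₆) = 237.363 g/mol, so wt% Fe = 36.858/237.363 × 100 = 15.53%.
11.13 − 15.53 = -4.40 pp.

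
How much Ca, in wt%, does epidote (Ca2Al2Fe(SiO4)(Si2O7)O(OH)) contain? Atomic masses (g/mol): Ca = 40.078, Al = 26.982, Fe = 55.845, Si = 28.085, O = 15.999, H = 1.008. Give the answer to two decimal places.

M(Ca2Al2Fe(SiO4)(Si2O7)O(OH)) = 483.215 g/mol.
Ca contributes 2 × 40.078 = 80.156 g per mole.
80.156/483.215 = 0.1659 → 16.59%.

16.59 wt%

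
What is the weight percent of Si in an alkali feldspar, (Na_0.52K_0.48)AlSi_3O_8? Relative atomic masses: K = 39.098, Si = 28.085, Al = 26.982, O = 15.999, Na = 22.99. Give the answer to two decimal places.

Molar mass of (Na_0.52K_0.48)AlSi_3O_8: 0.52·22.99 + 0.48·39.098 + 1·26.982 + 3·28.085 + 8·15.999 = 269.951 g/mol.
Mass of Si per formula unit: 3 × 28.085 = 84.255 g.
Weight fraction Si = 84.255 / 269.951 = 0.3121.

31.21 weight percent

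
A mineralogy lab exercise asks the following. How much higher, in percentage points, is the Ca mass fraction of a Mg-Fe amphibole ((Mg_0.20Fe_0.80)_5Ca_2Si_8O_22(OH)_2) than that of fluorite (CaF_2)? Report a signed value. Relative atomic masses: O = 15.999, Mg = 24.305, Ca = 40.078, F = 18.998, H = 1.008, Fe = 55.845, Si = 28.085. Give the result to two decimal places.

-42.79 percentage points

M((Mg_0.20Fe_0.80)_5Ca_2Si_8O_22(OH)_2) = 938.513 g/mol, so wt% Ca = 80.156/938.513 × 100 = 8.54%.
M(CaF_2) = 78.074 g/mol, so wt% Ca = 40.078/78.074 × 100 = 51.33%.
8.54 − 51.33 = -42.79 pp.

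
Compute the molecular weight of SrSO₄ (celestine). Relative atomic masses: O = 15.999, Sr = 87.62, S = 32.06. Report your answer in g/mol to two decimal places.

183.68 g/mol

Sr: 1 × 87.62 = 87.6200
S: 1 × 32.06 = 32.0600
O: 4 × 15.999 = 63.9960
Summing the contributions gives the formula mass.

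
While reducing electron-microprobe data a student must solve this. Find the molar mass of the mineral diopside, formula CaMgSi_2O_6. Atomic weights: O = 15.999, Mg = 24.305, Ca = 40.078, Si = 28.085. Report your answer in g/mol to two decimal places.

216.55 g/mol

M = 1×40.078 + 1×24.305 + 2×28.085 + 6×15.999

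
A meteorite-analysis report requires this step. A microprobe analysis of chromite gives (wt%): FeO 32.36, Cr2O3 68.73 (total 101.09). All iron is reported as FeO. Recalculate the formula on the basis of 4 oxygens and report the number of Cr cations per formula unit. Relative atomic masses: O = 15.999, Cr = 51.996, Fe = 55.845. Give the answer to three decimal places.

FeO (M=71.844): mol = 0.45042; Fe = 0.45042, O = 0.45042.
Cr2O3 (M=151.989): mol = 0.45220; Cr = 0.90440, O = 1.35660.
ΣO = 1.80702; factor = 4/ΣO = 2.21359.
Cr apfu = 0.90440 × 2.21359 = 2.002.

2.002 Cr apfu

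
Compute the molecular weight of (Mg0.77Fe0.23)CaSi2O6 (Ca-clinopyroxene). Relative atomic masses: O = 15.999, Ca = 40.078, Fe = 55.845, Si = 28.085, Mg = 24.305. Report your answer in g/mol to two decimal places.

223.80 g/mol

M = 0.77·24.305 + 0.23·55.845 + 1·40.078 + 2·28.085 + 6·15.999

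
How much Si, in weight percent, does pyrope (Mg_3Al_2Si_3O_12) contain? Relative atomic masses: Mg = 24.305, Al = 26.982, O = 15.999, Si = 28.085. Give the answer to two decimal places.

20.90 weight percent

Molar mass of Mg_3Al_2Si_3O_12: 3·24.305 + 2·26.982 + 3·28.085 + 12·15.999 = 403.122 g/mol.
Mass of Si per formula unit: 3 × 28.085 = 84.255 g.
Weight fraction Si = 84.255 / 403.122 = 0.2090.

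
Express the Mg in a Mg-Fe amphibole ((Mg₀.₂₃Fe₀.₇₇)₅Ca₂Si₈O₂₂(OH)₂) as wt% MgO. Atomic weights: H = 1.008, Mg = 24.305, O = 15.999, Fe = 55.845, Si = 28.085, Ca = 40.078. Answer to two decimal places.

4.96 wt%

Formula mass = 933.782 g/mol.
1.15 Mg → 1.1500 mol MgO per formula unit; M(MgO) = 40.304, so MgO mass = 46.350 g.
46.350/933.782 × 100 = 4.96 wt%.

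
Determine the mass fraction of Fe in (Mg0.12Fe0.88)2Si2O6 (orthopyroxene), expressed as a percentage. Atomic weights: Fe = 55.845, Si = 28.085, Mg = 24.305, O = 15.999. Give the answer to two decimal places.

M((Mg0.12Fe0.88)2Si2O6) = 256.284 g/mol.
Fe contributes 1.76 × 55.845 = 98.287 g per mole.
98.287/256.284 = 0.3835 → 38.35%.

38.35 wt%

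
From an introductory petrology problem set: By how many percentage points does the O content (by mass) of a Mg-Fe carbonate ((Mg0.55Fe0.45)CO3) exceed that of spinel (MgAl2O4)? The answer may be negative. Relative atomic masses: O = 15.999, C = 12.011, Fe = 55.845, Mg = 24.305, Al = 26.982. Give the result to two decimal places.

O in (Mg0.55Fe0.45)CO3: molar mass 98.506 g/mol; 3×15.999 = 47.997 g → 48.72 wt%.
O in MgAl2O4: molar mass 142.265 g/mol; 4×15.999 = 63.996 g → 44.98 wt%.
Difference = 48.72 − 44.98 = 3.74 percentage points.

3.74 percentage points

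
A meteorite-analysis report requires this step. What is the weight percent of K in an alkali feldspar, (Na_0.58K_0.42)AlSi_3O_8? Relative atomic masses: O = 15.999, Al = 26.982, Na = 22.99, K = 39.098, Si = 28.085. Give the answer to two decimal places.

6.10 weight percent

M((Na_0.58K_0.42)AlSi_3O_8) = 268.984 g/mol.
K contributes 0.42 × 39.098 = 16.421 g per mole.
16.421/268.984 = 0.0610 → 6.10%.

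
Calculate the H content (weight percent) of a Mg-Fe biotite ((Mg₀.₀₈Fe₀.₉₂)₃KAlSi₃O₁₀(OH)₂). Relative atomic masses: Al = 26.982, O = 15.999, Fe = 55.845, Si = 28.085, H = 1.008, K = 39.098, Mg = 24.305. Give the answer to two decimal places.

0.40 weight percent

Molar mass of (Mg₀.₀₈Fe₀.₉₂)₃KAlSi₃O₁₀(OH)₂: 0.24·24.305 + 2.76·55.845 + 1·39.098 + 1·26.982 + 3·28.085 + 12·15.999 + 2·1.008 = 504.304 g/mol.
Mass of H per formula unit: 2 × 1.008 = 2.016 g.
Weight fraction H = 2.016 / 504.304 = 0.0040.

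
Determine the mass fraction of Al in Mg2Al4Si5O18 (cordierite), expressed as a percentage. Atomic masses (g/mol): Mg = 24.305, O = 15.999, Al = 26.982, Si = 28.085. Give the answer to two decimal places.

Formula mass = 2*24.305 + 4*26.982 + 5*28.085 + 18*15.999 = 584.945 g/mol, of which 107.928 g is Al.
So Al makes up 107.928/584.945 = 0.1845 of the mass, i.e. 18.45%.

18.45 weight percent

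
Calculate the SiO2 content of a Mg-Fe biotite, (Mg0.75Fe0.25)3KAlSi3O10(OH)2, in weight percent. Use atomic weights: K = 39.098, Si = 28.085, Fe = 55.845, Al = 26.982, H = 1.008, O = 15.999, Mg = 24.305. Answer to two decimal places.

M((Mg0.75Fe0.25)3KAlSi3O10(OH)2) = 440.909 g/mol; M(SiO2) = 60.083 g/mol.
Moles SiO2 per formula unit = 3 Si ÷ 1 = 3.0000.
SiO2 fraction = (3.0000 × 60.083) / 440.909 = 180.249/440.909 = 0.4088.

40.88 wt%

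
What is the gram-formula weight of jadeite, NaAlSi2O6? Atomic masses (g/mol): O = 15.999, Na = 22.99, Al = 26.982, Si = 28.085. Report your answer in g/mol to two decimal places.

The formula mass is the sum 1*22.99 + 1*26.982 + 2*28.085 + 6*15.999.

202.14 g/mol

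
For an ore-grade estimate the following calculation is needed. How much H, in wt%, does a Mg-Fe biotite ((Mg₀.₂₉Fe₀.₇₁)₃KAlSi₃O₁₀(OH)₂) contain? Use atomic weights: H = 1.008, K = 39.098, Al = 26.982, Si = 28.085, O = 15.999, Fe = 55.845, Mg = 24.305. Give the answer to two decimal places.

M((Mg₀.₂₉Fe₀.₇₁)₃KAlSi₃O₁₀(OH)₂) = 484.434 g/mol.
H contributes 2 × 1.008 = 2.016 g per mole.
2.016/484.434 = 0.0042 → 0.42%.

0.42 wt%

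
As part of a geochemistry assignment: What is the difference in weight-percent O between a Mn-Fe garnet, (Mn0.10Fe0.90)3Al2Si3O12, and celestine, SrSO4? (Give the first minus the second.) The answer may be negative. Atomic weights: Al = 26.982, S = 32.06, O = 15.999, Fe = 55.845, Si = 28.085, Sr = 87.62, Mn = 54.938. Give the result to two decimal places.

First mineral: 191.988 g O in 497.470 g formula = 38.59 wt% O.
Second mineral: 63.996 g O in 183.676 g formula = 34.84 wt% O.
38.59% − 34.84% gives a difference of 3.75 percentage points.

3.75 percentage points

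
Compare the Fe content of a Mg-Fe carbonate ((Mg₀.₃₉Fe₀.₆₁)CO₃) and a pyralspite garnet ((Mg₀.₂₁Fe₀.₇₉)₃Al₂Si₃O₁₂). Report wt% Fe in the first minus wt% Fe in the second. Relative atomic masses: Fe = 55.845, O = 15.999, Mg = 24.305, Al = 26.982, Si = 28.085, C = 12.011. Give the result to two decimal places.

5.20 percentage points

M((Mg₀.₃₉Fe₀.₆₁)CO₃) = 103.552 g/mol, so wt% Fe = 34.065/103.552 × 100 = 32.90%.
M((Mg₀.₂₁Fe₀.₇₉)₃Al₂Si₃O₁₂) = 477.872 g/mol, so wt% Fe = 132.353/477.872 × 100 = 27.70%.
32.90 − 27.70 = 5.20 pp.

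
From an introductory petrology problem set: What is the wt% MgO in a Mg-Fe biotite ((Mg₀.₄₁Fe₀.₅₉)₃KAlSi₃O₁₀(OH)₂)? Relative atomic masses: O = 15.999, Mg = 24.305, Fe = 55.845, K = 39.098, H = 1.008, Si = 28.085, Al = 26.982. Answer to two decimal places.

10.48 wt%

M((Mg₀.₄₁Fe₀.₅₉)₃KAlSi₃O₁₀(OH)₂) = 473.080 g/mol; M(MgO) = 40.304 g/mol.
Moles MgO per formula unit = 1.23 Mg ÷ 1 = 1.2300.
MgO fraction = (1.2300 × 40.304) / 473.080 = 49.574/473.080 = 0.1048.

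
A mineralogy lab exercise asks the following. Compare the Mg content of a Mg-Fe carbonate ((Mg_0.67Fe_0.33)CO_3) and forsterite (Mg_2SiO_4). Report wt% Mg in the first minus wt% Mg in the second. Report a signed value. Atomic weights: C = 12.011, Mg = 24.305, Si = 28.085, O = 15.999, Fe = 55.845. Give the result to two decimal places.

Mg in (Mg_0.67Fe_0.33)CO_3: molar mass 94.721 g/mol; 0.67×24.305 = 16.284 g → 17.19 wt%.
Mg in Mg_2SiO_4: molar mass 140.691 g/mol; 2×24.305 = 48.610 g → 34.55 wt%.
Difference = 17.19 − 34.55 = -17.36 percentage points.

-17.36 percentage points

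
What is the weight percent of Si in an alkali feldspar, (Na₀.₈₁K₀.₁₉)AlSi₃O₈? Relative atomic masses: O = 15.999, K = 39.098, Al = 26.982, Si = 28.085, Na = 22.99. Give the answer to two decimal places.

Formula mass = 0.81·22.99 + 0.19·39.098 + 1·26.982 + 3·28.085 + 8·15.999 = 265.280 g/mol, of which 84.255 g is Si.
So Si makes up 84.255/265.280 = 0.3176 of the mass, i.e. 31.76%.

31.76 weight percent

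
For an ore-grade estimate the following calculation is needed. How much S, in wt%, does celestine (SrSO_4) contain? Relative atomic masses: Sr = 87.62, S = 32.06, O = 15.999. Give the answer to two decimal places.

17.45 wt%

Molar mass of SrSO_4: 1×87.62 + 1×32.06 + 4×15.999 = 183.676 g/mol.
Mass of S per formula unit: 1 × 32.06 = 32.060 g.
Weight fraction S = 32.060 / 183.676 = 0.1745.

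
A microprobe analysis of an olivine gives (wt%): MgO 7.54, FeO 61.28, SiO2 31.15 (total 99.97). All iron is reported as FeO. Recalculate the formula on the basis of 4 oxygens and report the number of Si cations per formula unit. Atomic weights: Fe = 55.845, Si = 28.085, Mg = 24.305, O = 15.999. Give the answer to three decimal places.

0.998 Si apfu

MgO: 7.54/40.304 = 0.18708 mol → 0.18708 mol Mg, 0.18708 mol O.
FeO: 61.28/71.844 = 0.85296 mol → 0.85296 mol Fe, 0.85296 mol O.
SiO2: 31.15/60.083 = 0.51845 mol → 0.51845 mol Si, 1.03690 mol O.
Total oxygen = 2.07694 mol. Normalization factor = 4/2.07694 = 1.92591.
Si per 4 O = 0.51845 × 1.92591 = 0.998.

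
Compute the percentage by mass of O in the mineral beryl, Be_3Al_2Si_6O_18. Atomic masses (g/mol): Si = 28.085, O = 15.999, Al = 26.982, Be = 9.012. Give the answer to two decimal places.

53.58 weight percent

M(Be_3Al_2Si_6O_18) = 537.492 g/mol.
O contributes 18 × 15.999 = 287.982 g per mole.
287.982/537.492 = 0.5358 → 53.58%.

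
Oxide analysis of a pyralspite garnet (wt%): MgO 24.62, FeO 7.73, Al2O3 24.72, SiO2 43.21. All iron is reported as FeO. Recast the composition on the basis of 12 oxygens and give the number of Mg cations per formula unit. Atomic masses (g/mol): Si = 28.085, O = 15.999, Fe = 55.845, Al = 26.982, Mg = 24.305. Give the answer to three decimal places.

MgO (M=40.304): mol = 0.61086; Mg = 0.61086, O = 0.61086.
FeO (M=71.844): mol = 0.10759; Fe = 0.10759, O = 0.10759.
Al2O3 (M=101.961): mol = 0.24245; Al = 0.48490, O = 0.72735.
SiO2 (M=60.083): mol = 0.71917; Si = 0.71917, O = 1.43834.
ΣO = 2.88414; factor = 12/ΣO = 4.16069.
Mg apfu = 0.61086 × 4.16069 = 2.542.

2.542 Mg apfu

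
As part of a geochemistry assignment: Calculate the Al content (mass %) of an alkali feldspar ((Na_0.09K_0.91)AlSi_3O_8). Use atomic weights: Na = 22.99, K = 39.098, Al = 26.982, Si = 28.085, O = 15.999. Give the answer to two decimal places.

9.75 mass %

Formula mass = 0.09×22.99 + 0.91×39.098 + 1×26.982 + 3×28.085 + 8×15.999 = 276.877 g/mol, of which 26.982 g is Al.
So Al makes up 26.982/276.877 = 0.0975 of the mass, i.e. 9.75%.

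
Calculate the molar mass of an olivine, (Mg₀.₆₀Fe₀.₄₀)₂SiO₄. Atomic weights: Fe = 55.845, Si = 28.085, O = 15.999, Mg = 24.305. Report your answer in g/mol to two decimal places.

165.92 g/mol

The formula mass is the sum 1.20·24.305 + 0.80·55.845 + 1·28.085 + 4·15.999.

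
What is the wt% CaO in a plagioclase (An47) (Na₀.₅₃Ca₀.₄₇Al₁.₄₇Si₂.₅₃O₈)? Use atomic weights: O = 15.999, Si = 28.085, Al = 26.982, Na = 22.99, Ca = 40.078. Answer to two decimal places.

Formula mass = 269.732 g/mol.
0.47 Ca → 0.4700 mol CaO per formula unit; M(CaO) = 56.077, so CaO mass = 26.356 g.
26.356/269.732 × 100 = 9.77 wt%.

9.77 wt%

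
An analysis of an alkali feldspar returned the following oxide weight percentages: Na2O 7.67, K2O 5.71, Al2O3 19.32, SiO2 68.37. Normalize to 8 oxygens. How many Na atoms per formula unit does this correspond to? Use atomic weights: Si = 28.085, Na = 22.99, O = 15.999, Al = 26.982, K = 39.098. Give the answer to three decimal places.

0.654 Na apfu

Na2O (M=61.979): mol = 0.12375; Na = 0.24750, O = 0.12375.
K2O (M=94.195): mol = 0.06062; K = 0.12124, O = 0.06062.
Al2O3 (M=101.961): mol = 0.18948; Al = 0.37896, O = 0.56844.
SiO2 (M=60.083): mol = 1.13793; Si = 1.13793, O = 2.27586.
ΣO = 3.02867; factor = 8/ΣO = 2.64142.
Na apfu = 0.24750 × 2.64142 = 0.654.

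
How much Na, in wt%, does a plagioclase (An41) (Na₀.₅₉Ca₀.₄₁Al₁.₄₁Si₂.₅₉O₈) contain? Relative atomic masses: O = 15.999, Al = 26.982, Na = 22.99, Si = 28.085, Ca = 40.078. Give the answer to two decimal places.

5.05 wt%

Formula mass = 0.59*22.99 + 0.41*40.078 + 1.41*26.982 + 2.59*28.085 + 8*15.999 = 268.773 g/mol, of which 13.564 g is Na.
So Na makes up 13.564/268.773 = 0.0505 of the mass, i.e. 5.05%.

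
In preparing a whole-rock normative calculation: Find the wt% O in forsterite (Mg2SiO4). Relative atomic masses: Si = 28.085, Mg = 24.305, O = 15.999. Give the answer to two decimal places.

45.49 mass %

M(Mg2SiO4) = 140.691 g/mol.
O contributes 4 × 15.999 = 63.996 g per mole.
63.996/140.691 = 0.4549 → 45.49%.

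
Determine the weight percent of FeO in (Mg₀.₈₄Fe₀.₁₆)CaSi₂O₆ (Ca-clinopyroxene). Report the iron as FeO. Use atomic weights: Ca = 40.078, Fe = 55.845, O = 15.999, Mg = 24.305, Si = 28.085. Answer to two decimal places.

M((Mg₀.₈₄Fe₀.₁₆)CaSi₂O₆) = 221.593 g/mol; M(FeO) = 71.844 g/mol.
Moles FeO per formula unit = 0.16 Fe ÷ 1 = 0.1600.
FeO fraction = (0.1600 × 71.844) / 221.593 = 11.495/221.593 = 0.0519.

5.19 wt%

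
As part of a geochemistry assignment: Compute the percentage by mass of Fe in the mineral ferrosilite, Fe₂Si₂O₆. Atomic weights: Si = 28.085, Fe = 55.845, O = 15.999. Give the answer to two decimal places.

42.33 wt%

Molar mass of Fe₂Si₂O₆: 2×55.845 + 2×28.085 + 6×15.999 = 263.854 g/mol.
Mass of Fe per formula unit: 2 × 55.845 = 111.690 g.
Weight fraction Fe = 111.690 / 263.854 = 0.4233.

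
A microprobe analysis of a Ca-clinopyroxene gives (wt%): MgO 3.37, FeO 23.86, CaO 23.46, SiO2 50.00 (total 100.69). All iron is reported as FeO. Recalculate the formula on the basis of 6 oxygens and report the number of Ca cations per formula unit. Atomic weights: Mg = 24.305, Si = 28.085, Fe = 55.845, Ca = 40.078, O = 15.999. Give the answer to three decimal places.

1.005 Ca apfu

MgO: 3.37/40.304 = 0.08361 mol → 0.08361 mol Mg, 0.08361 mol O.
FeO: 23.86/71.844 = 0.33211 mol → 0.33211 mol Fe, 0.33211 mol O.
CaO: 23.46/56.077 = 0.41835 mol → 0.41835 mol Ca, 0.41835 mol O.
SiO2: 50.00/60.083 = 0.83218 mol → 0.83218 mol Si, 1.66436 mol O.
Total oxygen = 2.49843 mol. Normalization factor = 6/2.49843 = 2.40151.
Ca per 6 O = 0.41835 × 2.40151 = 1.005.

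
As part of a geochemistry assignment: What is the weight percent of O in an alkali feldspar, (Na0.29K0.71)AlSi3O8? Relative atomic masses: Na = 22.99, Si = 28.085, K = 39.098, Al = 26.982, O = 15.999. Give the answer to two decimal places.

Molar mass of (Na0.29K0.71)AlSi3O8: 0.29·22.99 + 0.71·39.098 + 1·26.982 + 3·28.085 + 8·15.999 = 273.656 g/mol.
Mass of O per formula unit: 8 × 15.999 = 127.992 g.
Weight fraction O = 127.992 / 273.656 = 0.4677.

46.77 weight percent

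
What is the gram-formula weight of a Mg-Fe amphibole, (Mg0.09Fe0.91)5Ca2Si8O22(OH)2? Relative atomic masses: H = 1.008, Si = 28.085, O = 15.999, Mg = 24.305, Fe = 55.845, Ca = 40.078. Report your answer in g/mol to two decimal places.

The formula mass is the sum 0.45×24.305 + 4.55×55.845 + 2×40.078 + 8×28.085 + 24×15.999 + 2×1.008.

955.86 g/mol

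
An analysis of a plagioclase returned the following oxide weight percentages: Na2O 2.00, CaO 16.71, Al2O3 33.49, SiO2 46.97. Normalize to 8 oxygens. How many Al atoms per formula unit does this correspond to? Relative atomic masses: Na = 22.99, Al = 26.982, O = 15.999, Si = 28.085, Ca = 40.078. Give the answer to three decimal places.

2.00 wt% Na2O ÷ 61.979 g/mol = 0.03227 mol, giving 0.06454 Na and 0.03227 O.
16.71 wt% CaO ÷ 56.077 g/mol = 0.29798 mol, giving 0.29798 Ca and 0.29798 O.
33.49 wt% Al2O3 ÷ 101.961 g/mol = 0.32846 mol, giving 0.65692 Al and 0.98538 O.
46.97 wt% SiO2 ÷ 60.083 g/mol = 0.78175 mol, giving 0.78175 Si and 1.56350 O.
Oxygen sums to 2.87913; scaling by 8/2.87913 = 2.77862 puts the formula on 8 O.
Al: 0.65692 × 2.77862 = 1.825 atoms per formula unit.

1.825 Al apfu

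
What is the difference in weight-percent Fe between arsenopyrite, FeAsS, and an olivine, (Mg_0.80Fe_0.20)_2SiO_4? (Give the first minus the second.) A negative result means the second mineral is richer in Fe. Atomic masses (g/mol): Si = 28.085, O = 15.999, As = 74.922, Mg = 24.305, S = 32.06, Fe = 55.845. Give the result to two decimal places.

19.73 percentage points

Fe in FeAsS: molar mass 162.827 g/mol; 1×55.845 = 55.845 g → 34.30 wt%.
Fe in (Mg_0.80Fe_0.20)_2SiO_4: molar mass 153.307 g/mol; 0.40×55.845 = 22.338 g → 14.57 wt%.
Difference = 34.30 − 14.57 = 19.73 percentage points.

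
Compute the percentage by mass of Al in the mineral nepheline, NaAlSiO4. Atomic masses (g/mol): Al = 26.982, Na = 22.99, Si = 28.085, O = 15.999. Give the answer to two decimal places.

18.99 weight percent

Formula mass = 1×22.99 + 1×26.982 + 1×28.085 + 4×15.999 = 142.053 g/mol, of which 26.982 g is Al.
So Al makes up 26.982/142.053 = 0.1899 of the mass, i.e. 18.99%.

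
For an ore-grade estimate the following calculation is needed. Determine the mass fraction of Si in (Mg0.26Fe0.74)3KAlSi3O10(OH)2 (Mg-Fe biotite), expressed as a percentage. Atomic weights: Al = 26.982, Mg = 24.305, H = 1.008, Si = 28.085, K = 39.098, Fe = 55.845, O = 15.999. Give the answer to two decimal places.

Formula mass = 0.78*24.305 + 2.22*55.845 + 1*39.098 + 1*26.982 + 3*28.085 + 12*15.999 + 2*1.008 = 487.273 g/mol, of which 84.255 g is Si.
So Si makes up 84.255/487.273 = 0.1729 of the mass, i.e. 17.29%.

17.29 weight percent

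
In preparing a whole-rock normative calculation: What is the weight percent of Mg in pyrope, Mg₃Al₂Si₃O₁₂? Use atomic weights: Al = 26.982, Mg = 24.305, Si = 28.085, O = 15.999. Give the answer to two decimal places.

18.09 wt%

M(Mg₃Al₂Si₃O₁₂) = 403.122 g/mol.
Mg contributes 3 × 24.305 = 72.915 g per mole.
72.915/403.122 = 0.1809 → 18.09%.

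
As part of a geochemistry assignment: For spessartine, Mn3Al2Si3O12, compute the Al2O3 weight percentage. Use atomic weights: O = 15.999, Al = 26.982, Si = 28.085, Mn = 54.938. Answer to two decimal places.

Molar mass of Mn3Al2Si3O12 = 3×54.938 + 2×26.982 + 3×28.085 + 12×15.999 = 495.021 g/mol.
Each formula unit contains 2 Al, equivalent to 2/2 = 1.0000 mol Al2O3.
M(Al2O3) = 2×26.982 + 3×15.999 = 101.961 g/mol.
Mass of Al2O3 per formula unit = 1.0000 × 101.961 = 101.961 g.
Al2O3 wt% = 101.961 / 495.021 × 100 = 20.60%.

20.60 wt%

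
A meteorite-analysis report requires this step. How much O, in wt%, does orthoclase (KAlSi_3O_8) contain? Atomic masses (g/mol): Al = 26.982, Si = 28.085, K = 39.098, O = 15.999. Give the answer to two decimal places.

Molar mass of KAlSi_3O_8: 1·39.098 + 1·26.982 + 3·28.085 + 8·15.999 = 278.327 g/mol.
Mass of O per formula unit: 8 × 15.999 = 127.992 g.
Weight fraction O = 127.992 / 278.327 = 0.4599.

45.99 wt%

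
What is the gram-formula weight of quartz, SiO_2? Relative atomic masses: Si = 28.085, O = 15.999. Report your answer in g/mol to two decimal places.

60.08 g/mol

M = 1(28.085) + 2(15.999)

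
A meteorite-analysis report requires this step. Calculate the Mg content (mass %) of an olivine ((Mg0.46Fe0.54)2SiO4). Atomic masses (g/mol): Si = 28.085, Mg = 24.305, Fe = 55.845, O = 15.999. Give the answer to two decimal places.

12.80 mass %

M((Mg0.46Fe0.54)2SiO4) = 174.754 g/mol.
Mg contributes 0.92 × 24.305 = 22.361 g per mole.
22.361/174.754 = 0.1280 → 12.80%.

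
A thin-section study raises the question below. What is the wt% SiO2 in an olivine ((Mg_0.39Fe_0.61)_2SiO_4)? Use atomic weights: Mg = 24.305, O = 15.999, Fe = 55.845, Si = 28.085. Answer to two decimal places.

M((Mg_0.39Fe_0.61)_2SiO_4) = 179.170 g/mol; M(SiO2) = 60.083 g/mol.
Moles SiO2 per formula unit = 1 Si ÷ 1 = 1.0000.
SiO2 fraction = (1.0000 × 60.083) / 179.170 = 60.083/179.170 = 0.3353.

33.53 wt%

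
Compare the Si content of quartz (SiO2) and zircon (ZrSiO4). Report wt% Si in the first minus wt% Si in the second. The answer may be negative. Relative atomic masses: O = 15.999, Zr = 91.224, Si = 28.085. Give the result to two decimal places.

Si in SiO2: molar mass 60.083 g/mol; 1×28.085 = 28.085 g → 46.74 wt%.
Si in ZrSiO4: molar mass 183.305 g/mol; 1×28.085 = 28.085 g → 15.32 wt%.
Difference = 46.74 − 15.32 = 31.42 percentage points.

31.42 percentage points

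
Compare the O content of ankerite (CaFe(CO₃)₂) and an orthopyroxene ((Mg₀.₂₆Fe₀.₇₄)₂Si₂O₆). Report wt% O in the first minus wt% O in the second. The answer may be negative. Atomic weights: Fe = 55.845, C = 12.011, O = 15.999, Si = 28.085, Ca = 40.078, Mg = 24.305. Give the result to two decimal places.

First mineral: 95.994 g O in 215.939 g formula = 44.45 wt% O.
Second mineral: 95.994 g O in 247.453 g formula = 38.79 wt% O.
44.45% − 38.79% gives a difference of 5.66 percentage points.

5.66 percentage points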